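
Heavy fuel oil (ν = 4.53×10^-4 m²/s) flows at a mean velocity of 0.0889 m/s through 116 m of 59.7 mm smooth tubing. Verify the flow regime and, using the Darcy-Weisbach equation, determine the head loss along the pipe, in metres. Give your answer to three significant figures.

h_f ≈ 4.28 m

Re = VD/ν = 0.0889·0.05970/4.53×10^-4 = 11.7 → laminar (Re < 2300)
f = 64/Re = 5.463
h_f = f(L/D)V²/(2g) = 5.463·(116/0.05970)·0.0889²/(2·9.81) = 4.276 m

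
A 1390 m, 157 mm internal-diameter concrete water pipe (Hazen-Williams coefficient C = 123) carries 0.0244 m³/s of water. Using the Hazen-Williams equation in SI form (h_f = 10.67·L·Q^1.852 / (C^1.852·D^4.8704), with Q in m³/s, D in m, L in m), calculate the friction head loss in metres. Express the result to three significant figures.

h_f = 10.67·1390·0.0244^1.852 / (123^1.852·0.157^4.8704) = 17.00 m

h_f ≈ 17.0 m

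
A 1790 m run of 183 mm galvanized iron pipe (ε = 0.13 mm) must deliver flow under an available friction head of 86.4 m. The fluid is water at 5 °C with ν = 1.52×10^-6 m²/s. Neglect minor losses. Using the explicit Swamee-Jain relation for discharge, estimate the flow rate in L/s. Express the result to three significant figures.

Q ≈ 79.2 L/s

Swamee-Jain (Type II): Q = -0.965·√(gD⁵h_f/L)·ln[ε/(3.7D) + √(3.17ν²L/(gD³h_f))]
√(gD⁵h_f/L) = √(9.81·0.183⁵·86.4/1790) = 0.009858
ε/(3.7D) = 1.92×10^-4; √(3.17ν²L/(gD³h_f)) = 5.02×10^-5
Q = -0.965·0.009858·ln(2.422×10^-4) = 0.07920 m³/s
Check: V = 3.01 m/s, Re = 3.63×10^5, f = 0.01925, h_f = 87.0 m ≈ 86.4 m ✓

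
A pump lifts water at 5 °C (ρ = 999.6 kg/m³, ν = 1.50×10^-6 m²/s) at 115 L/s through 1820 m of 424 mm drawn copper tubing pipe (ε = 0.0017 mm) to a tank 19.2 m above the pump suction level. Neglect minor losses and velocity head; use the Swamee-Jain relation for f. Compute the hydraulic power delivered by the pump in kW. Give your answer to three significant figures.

P_hyd ≈ 24.1 kW

V = 4Q/(πD²) = 0.8145 m/s; Re = 2.30×10^5; ε/D = 4.01×10^-6; f = 0.01515
h_f = f(L/D)V²/2g = 2.199 m
Total head H = z + h_f = 19.2 + 2.199 = 21.40 m
P_hyd = ρgQH = 999.6·9.81·0.115·21.40 = 24.13 kW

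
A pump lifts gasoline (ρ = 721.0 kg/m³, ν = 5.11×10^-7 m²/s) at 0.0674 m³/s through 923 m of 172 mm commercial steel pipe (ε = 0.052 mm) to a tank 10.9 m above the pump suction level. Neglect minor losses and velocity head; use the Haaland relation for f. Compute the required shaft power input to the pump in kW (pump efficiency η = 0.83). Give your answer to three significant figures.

P_shaft ≈ 26.9 kW

V = 4Q/(πD²) = 2.901 m/s; Re = 9.76×10^5; ε/D = 3.02×10^-4; f = 0.01564
h_f = f(L/D)V²/2g = 35.99 m
Total head H = z + h_f = 10.9 + 35.99 = 46.89 m
P_hyd = ρgQH = 721.0·9.81·0.0674·46.89 = 22.35 kW
P_shaft = P_hyd/η = 22.35/0.83 = 26.93 kW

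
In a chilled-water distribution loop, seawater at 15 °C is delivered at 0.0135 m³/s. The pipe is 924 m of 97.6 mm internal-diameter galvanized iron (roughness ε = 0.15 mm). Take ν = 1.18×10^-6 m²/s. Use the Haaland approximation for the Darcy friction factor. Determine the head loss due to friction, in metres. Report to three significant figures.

h_f ≈ 36.3 m

V = 4Q/(πD²) = 4·0.0135/(π·0.0976²) = 1.804 m/s
Re = VD/ν = 1.804·0.0976/1.18×10^-6 = 1.49×10^5 → turbulent
ε/D = 0.15/97.6 = 0.00154
Haaland: f = 0.02314
h_f = f(L/D)V²/(2g) = 0.02314·(924/0.0976)·1.804²/(2·9.81) = 36.35 m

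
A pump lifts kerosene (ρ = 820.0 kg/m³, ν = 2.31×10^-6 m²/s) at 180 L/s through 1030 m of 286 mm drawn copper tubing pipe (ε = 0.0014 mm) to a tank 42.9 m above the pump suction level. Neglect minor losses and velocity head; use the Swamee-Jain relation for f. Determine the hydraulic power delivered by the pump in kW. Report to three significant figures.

P_hyd ≈ 91.4 kW

V = 4Q/(πD²) = 2.802 m/s; Re = 3.47×10^5; ε/D = 4.90×10^-6; f = 0.01405
h_f = f(L/D)V²/2g = 20.25 m
Total head H = z + h_f = 42.9 + 20.25 = 63.15 m
P_hyd = ρgQH = 820.0·9.81·0.180·63.15 = 91.44 kW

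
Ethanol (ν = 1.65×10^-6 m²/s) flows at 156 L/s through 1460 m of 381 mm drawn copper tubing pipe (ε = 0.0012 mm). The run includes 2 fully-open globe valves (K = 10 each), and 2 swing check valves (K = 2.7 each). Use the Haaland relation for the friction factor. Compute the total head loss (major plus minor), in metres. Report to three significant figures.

H_L ≈ 7.63 m

V = 4Q/(πD²) = 1.368 m/s; V²/2g = 0.09543 m
Re = 3.16×10^5, ε/D = 3.15×10^-6 → f = 0.01423 (Haaland)
Major: h_f = f(L/D)·V²/2g = 0.01423·3832·0.09543 = 5.204 m
Minor: ΣK = 25.4; h_m = ΣK·V²/2g = 2.424 m
Total H_L = 5.204 + 2.424 = 7.628 m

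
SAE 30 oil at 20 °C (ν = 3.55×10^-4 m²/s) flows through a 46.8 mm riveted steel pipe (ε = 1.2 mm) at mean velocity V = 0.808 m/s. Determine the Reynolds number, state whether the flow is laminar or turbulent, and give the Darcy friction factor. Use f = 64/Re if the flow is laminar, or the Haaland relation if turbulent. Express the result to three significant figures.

Re = VD/ν = 0.8080·0.0468/3.55×10^-4 = 107
Re < 2300 → laminar → f = 64/Re = 0.6008

Re ≈ 107; laminar; f = 64/Re ≈ 0.601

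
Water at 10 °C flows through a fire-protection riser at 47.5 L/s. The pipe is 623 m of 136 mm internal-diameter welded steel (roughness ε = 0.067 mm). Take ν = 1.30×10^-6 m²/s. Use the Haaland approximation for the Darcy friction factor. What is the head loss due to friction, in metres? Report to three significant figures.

V = 4Q/(πD²) = 4·0.0475/(π·0.136²) = 3.270 m/s
Re = VD/ν = 3.270·0.136/1.30×10^-6 = 3.42×10^5 → turbulent
ε/D = 0.067/136 = 4.93×10^-4
Haaland: f = 0.01788
h_f = f(L/D)V²/(2g) = 0.01788·(623/0.136)·3.270²/(2·9.81) = 44.64 m

h_f ≈ 44.6 m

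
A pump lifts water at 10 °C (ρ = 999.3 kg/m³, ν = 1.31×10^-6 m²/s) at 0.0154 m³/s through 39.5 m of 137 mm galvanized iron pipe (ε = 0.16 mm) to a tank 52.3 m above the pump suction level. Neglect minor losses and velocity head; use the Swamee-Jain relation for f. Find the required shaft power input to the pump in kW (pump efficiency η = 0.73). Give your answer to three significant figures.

V = 4Q/(πD²) = 1.045 m/s; Re = 1.09×10^5; ε/D = 0.00117; f = 0.02274
h_f = f(L/D)V²/2g = 0.3647 m
Total head H = z + h_f = 52.3 + 0.3647 = 52.66 m
P_hyd = ρgQH = 999.3·9.81·0.0154·52.66 = 7.951 kW
P_shaft = P_hyd/η = 7.951/0.73 = 10.89 kW

P_shaft ≈ 10.9 kW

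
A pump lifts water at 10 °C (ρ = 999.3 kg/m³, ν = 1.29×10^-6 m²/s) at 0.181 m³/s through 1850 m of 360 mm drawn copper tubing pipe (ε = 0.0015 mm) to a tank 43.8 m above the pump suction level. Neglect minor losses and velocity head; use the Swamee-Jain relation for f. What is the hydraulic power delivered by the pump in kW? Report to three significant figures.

P_hyd ≈ 97.1 kW

V = 4Q/(πD²) = 1.778 m/s; Re = 4.96×10^5; ε/D = 4.17×10^-6; f = 0.01318
h_f = f(L/D)V²/2g = 10.91 m
Total head H = z + h_f = 43.8 + 10.91 = 54.71 m
P_hyd = ρgQH = 999.3·9.81·0.181·54.71 = 97.08 kW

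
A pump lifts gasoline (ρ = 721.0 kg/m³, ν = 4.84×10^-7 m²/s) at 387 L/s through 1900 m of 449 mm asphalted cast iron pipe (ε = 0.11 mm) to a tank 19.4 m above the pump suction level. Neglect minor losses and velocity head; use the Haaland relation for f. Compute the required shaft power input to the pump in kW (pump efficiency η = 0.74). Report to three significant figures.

V = 4Q/(πD²) = 2.444 m/s; Re = 2.27×10^6; ε/D = 2.45×10^-4; f = 0.01468
h_f = f(L/D)V²/2g = 18.92 m
Total head H = z + h_f = 19.4 + 18.92 = 38.32 m
P_hyd = ρgQH = 721.0·9.81·0.387·38.32 = 104.9 kW
P_shaft = P_hyd/η = 104.9/0.74 = 141.7 kW

P_shaft ≈ 142 kW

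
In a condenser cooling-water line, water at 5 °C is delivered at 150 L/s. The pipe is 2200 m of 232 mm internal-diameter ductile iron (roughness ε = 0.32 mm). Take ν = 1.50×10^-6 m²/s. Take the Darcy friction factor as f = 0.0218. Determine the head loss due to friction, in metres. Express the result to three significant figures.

V = 4Q/(πD²) = 4·0.150/(π·0.232²) = 3.548 m/s
h_f = f(L/D)V²/(2g) = 0.02180·(2200/0.232)·3.548²/(2·9.81) = 132.7 m

h_f ≈ 133 m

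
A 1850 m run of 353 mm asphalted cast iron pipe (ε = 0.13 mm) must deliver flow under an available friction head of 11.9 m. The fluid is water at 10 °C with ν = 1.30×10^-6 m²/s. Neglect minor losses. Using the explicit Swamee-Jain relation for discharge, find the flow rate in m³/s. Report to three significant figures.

Swamee-Jain (Type II): Q = -0.965·√(gD⁵h_f/L)·ln[ε/(3.7D) + √(3.17ν²L/(gD³h_f))]
√(gD⁵h_f/L) = √(9.81·0.353⁵·11.9/1850) = 0.01860
ε/(3.7D) = 9.95×10^-5; √(3.17ν²L/(gD³h_f)) = 4.39×10^-5
Q = -0.965·0.01860·ln(1.435×10^-4) = 0.1588 m³/s
Check: V = 1.62 m/s, Re = 4.41×10^5, f = 0.01703, h_f = 12.0 m ≈ 11.9 m ✓

Q ≈ 0.159 m³/s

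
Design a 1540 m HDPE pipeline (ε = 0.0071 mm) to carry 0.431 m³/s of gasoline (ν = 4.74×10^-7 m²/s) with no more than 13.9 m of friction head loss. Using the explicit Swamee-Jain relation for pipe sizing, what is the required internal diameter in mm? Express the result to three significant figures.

D ≈ 449 mm

Swamee-Jain (Type III): D = 0.66·[ε^1.25·(LQ²/(gh_f))^4.75 + ν·Q^9.4·(L/(gh_f))^5.2]^0.04
LQ²/(gh_f) = 2.098; L/(gh_f) = 11.29
Term 1 = ε^1.25·(…)^4.75 = 1.24×10^-5; Term 2 = ν·Q^9.4·(…)^5.2 = 5.18×10^-5
D = 0.66·(1.24×10^-5 + 5.18×10^-5)^0.04 = 0.4486 m = 449 mm
Check: V = 2.73 m/s, Re = 2.58×10^6, f = 0.01061, h_f = 13.8 m ≈ 13.9 m ✓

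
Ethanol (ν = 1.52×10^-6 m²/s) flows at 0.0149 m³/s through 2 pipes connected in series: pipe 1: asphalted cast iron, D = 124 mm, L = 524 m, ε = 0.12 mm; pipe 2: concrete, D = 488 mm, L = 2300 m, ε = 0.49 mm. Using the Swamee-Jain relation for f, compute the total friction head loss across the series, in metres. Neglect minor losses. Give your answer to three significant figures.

Pipe 1: V = 1.234 m/s, Re = 1.01×10^5, ε/D = 9.68×10^-4, f = 0.02222, h_1 = f(L/D)V²/2g = 7.284 m
Pipe 2: V = 0.07966 m/s, Re = 2.56×10^4, ε/D = 0.00100, f = 0.02687, h_2 = f(L/D)V²/2g = 0.04096 m
Series → Q common, losses add: H = Σh = 7.325 m

H ≈ 7.33 m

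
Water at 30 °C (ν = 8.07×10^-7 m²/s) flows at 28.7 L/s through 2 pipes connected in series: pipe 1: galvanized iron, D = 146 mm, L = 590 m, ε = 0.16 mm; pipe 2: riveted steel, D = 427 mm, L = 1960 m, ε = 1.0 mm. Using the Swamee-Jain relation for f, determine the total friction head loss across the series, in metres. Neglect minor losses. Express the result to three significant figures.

H ≈ 13.0 m

Pipe 1: V = 1.714 m/s, Re = 3.10×10^5, ε/D = 0.00110, f = 0.02111, h_1 = f(L/D)V²/2g = 12.78 m
Pipe 2: V = 0.2004 m/s, Re = 1.06×10^5, ε/D = 0.00234, f = 0.02611, h_2 = f(L/D)V²/2g = 0.2454 m
Series → Q common, losses add: H = Σh = 13.02 m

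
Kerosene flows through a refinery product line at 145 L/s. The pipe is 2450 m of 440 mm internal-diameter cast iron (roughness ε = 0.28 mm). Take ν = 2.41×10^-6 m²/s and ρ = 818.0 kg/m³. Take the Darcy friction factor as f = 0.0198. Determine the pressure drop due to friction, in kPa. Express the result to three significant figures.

V = 4Q/(πD²) = 4·0.145/(π·0.440²) = 0.9536 m/s
h_f = f(L/D)V²/(2g) = 0.01980·(2450/0.440)·0.9536²/(2·9.81) = 5.110 m
Δp = ρg·h_f = 818.0·9.81·5.110 = 41.01 kPa

Δp ≈ 41.0 kPa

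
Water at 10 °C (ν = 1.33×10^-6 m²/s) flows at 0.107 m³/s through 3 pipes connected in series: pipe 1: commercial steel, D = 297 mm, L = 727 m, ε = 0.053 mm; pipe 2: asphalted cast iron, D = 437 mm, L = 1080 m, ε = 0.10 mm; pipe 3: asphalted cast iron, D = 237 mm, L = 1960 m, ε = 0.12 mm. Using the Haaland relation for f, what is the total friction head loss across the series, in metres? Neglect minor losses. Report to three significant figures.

Pipe 1: V = 1.544 m/s, Re = 3.45×10^5, ε/D = 1.78×10^-4, f = 0.01564, h_1 = f(L/D)V²/2g = 4.656 m
Pipe 2: V = 0.7134 m/s, Re = 2.34×10^5, ε/D = 2.29×10^-4, f = 0.01673, h_2 = f(L/D)V²/2g = 1.073 m
Pipe 3: V = 2.425 m/s, Re = 4.32×10^5, ε/D = 5.06×10^-4, f = 0.01774, h_3 = f(L/D)V²/2g = 43.98 m
Series → Q common, losses add: H = Σh = 49.71 m

H ≈ 49.7 m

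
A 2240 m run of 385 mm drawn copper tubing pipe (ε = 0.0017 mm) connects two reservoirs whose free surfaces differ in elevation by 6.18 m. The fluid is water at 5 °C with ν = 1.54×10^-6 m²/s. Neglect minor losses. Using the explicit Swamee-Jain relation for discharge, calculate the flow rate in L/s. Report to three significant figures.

Swamee-Jain (Type II): Q = -0.965·√(gD⁵h_f/L)·ln[ε/(3.7D) + √(3.17ν²L/(gD³h_f))]
√(gD⁵h_f/L) = √(9.81·0.385⁵·6.18/2240) = 0.01513
ε/(3.7D) = 1.19×10^-6; √(3.17ν²L/(gD³h_f)) = 6.98×10^-5
Q = -0.965·0.01513·ln(7.096×10^-5) = 0.1395 m³/s
Check: V = 1.20 m/s, Re = 3.00×10^5, f = 0.01443, h_f = 6.14 m ≈ 6.18 m ✓

Q ≈ 139 L/s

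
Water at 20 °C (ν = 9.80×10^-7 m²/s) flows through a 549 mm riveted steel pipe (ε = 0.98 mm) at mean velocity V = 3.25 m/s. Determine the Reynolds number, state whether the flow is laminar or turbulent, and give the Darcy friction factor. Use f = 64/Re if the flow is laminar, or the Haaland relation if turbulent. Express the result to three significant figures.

Re ≈ 1.82×10^6; turbulent; f ≈ 0.0229

Re = VD/ν = 3.250·0.549/9.80×10^-7 = 1.82×10^6
Re > 4000 → turbulent; ε/D = 0.00179
Haaland: f = 0.02287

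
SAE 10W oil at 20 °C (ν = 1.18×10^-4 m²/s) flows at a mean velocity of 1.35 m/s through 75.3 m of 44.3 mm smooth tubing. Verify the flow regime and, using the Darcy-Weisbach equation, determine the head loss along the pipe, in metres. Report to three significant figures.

h_f ≈ 19.9 m

Re = VD/ν = 1.35·0.04430/1.18×10^-4 = 507 → laminar (Re < 2300)
f = 64/Re = 0.1263
h_f = f(L/D)V²/(2g) = 0.1263·(75.3/0.04430)·1.35²/(2·9.81) = 19.94 m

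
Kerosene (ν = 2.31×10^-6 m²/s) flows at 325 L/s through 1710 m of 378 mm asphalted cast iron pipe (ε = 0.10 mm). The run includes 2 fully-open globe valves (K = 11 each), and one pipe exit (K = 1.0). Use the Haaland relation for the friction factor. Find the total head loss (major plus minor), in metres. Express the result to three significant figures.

V = 4Q/(πD²) = 2.896 m/s; V²/2g = 0.4275 m
Re = 4.74×10^5, ε/D = 2.65×10^-4 → f = 0.01592 (Haaland)
Major: h_f = f(L/D)·V²/2g = 0.01592·4524·0.4275 = 30.79 m
Minor: ΣK = 23.0; h_m = ΣK·V²/2g = 9.832 m
Total H_L = 30.79 + 9.832 = 40.63 m

H_L ≈ 40.6 m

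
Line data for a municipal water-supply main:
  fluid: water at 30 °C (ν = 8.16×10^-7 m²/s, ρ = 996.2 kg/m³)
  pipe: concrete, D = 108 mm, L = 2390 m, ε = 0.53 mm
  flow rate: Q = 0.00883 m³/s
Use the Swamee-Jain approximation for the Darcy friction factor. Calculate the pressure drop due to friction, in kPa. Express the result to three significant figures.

V = 4Q/(πD²) = 4·0.00883/(π·0.108²) = 0.9639 m/s
Re = VD/ν = 0.9639·0.108/8.16×10^-7 = 1.28×10^5 → turbulent
ε/D = 0.53/108 = 0.00491
Swamee-Jain: f = 0.03117
h_f = f(L/D)V²/(2g) = 0.03117·(2390/0.108)·0.9639²/(2·9.81) = 32.66 m
Δp = ρg·h_f = 996.2·9.81·32.66 = 319.2 kPa

Δp ≈ 319 kPa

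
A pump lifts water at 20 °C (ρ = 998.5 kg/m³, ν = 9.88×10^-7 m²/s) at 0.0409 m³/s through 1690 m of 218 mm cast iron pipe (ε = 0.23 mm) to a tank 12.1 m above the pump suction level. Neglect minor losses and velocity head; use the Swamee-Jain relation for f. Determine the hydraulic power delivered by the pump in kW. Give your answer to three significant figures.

P_hyd ≈ 8.87 kW

V = 4Q/(πD²) = 1.096 m/s; Re = 2.42×10^5; ε/D = 0.00106; f = 0.02119
h_f = f(L/D)V²/2g = 10.05 m
Total head H = z + h_f = 12.1 + 10.05 = 22.15 m
P_hyd = ρgQH = 998.5·9.81·0.0409·22.15 = 8.874 kW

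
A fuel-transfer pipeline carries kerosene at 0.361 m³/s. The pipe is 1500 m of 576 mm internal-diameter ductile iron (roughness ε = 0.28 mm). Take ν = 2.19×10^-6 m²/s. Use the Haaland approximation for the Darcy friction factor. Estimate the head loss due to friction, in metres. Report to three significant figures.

h_f ≈ 4.53 m

V = 4Q/(πD²) = 4·0.361/(π·0.576²) = 1.385 m/s
Re = VD/ν = 1.385·0.576/2.19×10^-6 = 3.64×10^5 → turbulent
ε/D = 0.28/576 = 4.86×10^-4
Haaland: f = 0.01778
h_f = f(L/D)V²/(2g) = 0.01778·(1500/0.576)·1.385²/(2·9.81) = 4.528 m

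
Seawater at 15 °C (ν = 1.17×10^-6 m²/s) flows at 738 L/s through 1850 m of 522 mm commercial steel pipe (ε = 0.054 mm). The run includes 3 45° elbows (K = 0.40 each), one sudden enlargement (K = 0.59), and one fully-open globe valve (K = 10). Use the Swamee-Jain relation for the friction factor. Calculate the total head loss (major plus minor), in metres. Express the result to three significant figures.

H_L ≈ 35.4 m

V = 4Q/(πD²) = 3.448 m/s; V²/2g = 0.6061 m
Re = 1.54×10^6, ε/D = 1.03×10^-4 → f = 0.01314 (Swamee-Jain)
Major: h_f = f(L/D)·V²/2g = 0.01314·3544·0.6061 = 28.23 m
Minor: ΣK = 11.8; h_m = ΣK·V²/2g = 7.146 m
Total H_L = 28.23 + 7.146 = 35.37 m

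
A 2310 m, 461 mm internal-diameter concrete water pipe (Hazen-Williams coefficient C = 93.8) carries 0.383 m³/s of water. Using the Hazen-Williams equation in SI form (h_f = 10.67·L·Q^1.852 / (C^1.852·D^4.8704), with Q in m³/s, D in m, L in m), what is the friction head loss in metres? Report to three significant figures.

h_f = 10.67·2310·0.383^1.852 / (93.8^1.852·0.461^4.8704) = 40.30 m

h_f ≈ 40.3 m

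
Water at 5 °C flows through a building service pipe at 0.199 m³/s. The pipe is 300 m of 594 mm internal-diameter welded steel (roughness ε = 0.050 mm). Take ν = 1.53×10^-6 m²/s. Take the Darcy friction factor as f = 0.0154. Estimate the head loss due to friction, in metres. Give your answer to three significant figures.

h_f ≈ 0.204 m

V = 4Q/(πD²) = 4·0.199/(π·0.594²) = 0.7181 m/s
h_f = f(L/D)V²/(2g) = 0.01540·(300/0.594)·0.7181²/(2·9.81) = 0.2044 m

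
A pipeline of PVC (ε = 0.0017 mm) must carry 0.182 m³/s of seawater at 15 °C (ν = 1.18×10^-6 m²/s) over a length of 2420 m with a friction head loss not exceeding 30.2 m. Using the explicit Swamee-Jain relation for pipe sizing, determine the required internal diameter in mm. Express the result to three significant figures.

Swamee-Jain (Type III): D = 0.66·[ε^1.25·(LQ²/(gh_f))^4.75 + ν·Q^9.4·(L/(gh_f))^5.2]^0.04
LQ²/(gh_f) = 0.2706; L/(gh_f) = 8.168
Term 1 = ε^1.25·(…)^4.75 = 1.23×10^-10; Term 2 = ν·Q^9.4·(…)^5.2 = 7.24×10^-9
D = 0.66·(1.23×10^-10 + 7.24×10^-9)^0.04 = 0.3121 m = 312 mm
Check: V = 2.38 m/s, Re = 6.29×10^5, f = 0.01267, h_f = 28.4 m ≈ 30.2 m ✓

D ≈ 312 mm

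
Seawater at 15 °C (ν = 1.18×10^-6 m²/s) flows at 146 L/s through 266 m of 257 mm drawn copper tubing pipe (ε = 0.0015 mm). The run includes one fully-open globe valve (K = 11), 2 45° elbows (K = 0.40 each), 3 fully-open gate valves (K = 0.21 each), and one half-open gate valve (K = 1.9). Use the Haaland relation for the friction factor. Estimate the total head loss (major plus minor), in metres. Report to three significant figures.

H_L ≈ 11.1 m

V = 4Q/(πD²) = 2.814 m/s; V²/2g = 0.4037 m
Re = 6.13×10^5, ε/D = 5.84×10^-6 → f = 0.01267 (Haaland)
Major: h_f = f(L/D)·V²/2g = 0.01267·1035·0.4037 = 5.296 m
Minor: ΣK = 14.3; h_m = ΣK·V²/2g = 5.785 m
Total H_L = 5.296 + 5.785 = 11.08 m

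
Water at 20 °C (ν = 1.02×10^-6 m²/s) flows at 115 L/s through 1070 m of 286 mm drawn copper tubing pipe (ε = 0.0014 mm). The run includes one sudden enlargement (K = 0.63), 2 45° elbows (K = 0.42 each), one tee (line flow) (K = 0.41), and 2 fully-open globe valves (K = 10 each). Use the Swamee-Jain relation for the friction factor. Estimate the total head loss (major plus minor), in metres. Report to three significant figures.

H_L ≈ 11.6 m

V = 4Q/(πD²) = 1.790 m/s; V²/2g = 0.1633 m
Re = 5.02×10^5, ε/D = 4.90×10^-6 → f = 0.01316 (Swamee-Jain)
Major: h_f = f(L/D)·V²/2g = 0.01316·3741·0.1633 = 8.042 m
Minor: ΣK = 21.9; h_m = ΣK·V²/2g = 3.574 m
Total H_L = 8.042 + 3.574 = 11.62 m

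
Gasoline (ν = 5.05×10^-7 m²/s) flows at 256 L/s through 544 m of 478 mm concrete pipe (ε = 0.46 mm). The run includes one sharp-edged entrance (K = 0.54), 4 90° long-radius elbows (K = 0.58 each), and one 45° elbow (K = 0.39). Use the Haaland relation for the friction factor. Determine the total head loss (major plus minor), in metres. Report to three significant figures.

H_L ≈ 2.66 m

V = 4Q/(πD²) = 1.427 m/s; V²/2g = 0.1037 m
Re = 1.35×10^6, ε/D = 9.62×10^-4 → f = 0.01970 (Haaland)
Major: h_f = f(L/D)·V²/2g = 0.01970·1138·0.1037 = 2.325 m
Minor: ΣK = 3.25; h_m = ΣK·V²/2g = 0.3371 m
Total H_L = 2.325 + 0.3371 = 2.662 m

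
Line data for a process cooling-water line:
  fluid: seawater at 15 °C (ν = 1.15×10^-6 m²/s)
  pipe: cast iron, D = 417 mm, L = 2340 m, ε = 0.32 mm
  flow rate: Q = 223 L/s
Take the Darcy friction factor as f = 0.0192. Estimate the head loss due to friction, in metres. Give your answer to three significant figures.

V = 4Q/(πD²) = 4·0.223/(π·0.417²) = 1.633 m/s
h_f = f(L/D)V²/(2g) = 0.01920·(2340/0.417)·1.633²/(2·9.81) = 14.64 m

h_f ≈ 14.6 m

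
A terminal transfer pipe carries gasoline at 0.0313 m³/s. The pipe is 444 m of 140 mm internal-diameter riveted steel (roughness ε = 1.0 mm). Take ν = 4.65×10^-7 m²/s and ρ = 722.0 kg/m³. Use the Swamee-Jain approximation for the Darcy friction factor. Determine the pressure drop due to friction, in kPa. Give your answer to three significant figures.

V = 4Q/(πD²) = 4·0.0313/(π·0.140²) = 2.033 m/s
Re = VD/ν = 2.033·0.140/4.65×10^-7 = 6.12×10^5 → turbulent
ε/D = 1.0/140 = 0.00714
Swamee-Jain: f = 0.03413
h_f = f(L/D)V²/(2g) = 0.03413·(444/0.140)·2.033²/(2·9.81) = 22.81 m
Δp = ρg·h_f = 722.0·9.81·22.81 = 161.6 kPa

Δp ≈ 162 kPa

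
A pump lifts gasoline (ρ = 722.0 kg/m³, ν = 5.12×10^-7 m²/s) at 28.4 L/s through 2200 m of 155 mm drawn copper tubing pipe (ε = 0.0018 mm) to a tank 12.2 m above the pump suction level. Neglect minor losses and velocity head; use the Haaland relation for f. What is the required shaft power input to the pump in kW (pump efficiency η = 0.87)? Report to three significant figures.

P_shaft ≈ 7.90 kW

V = 4Q/(πD²) = 1.505 m/s; Re = 4.56×10^5; ε/D = 1.16×10^-5; f = 0.01341
h_f = f(L/D)V²/2g = 21.97 m
Total head H = z + h_f = 12.2 + 21.97 = 34.17 m
P_hyd = ρgQH = 722.0·9.81·0.0284·34.17 = 6.874 kW
P_shaft = P_hyd/η = 6.874/0.87 = 7.901 kW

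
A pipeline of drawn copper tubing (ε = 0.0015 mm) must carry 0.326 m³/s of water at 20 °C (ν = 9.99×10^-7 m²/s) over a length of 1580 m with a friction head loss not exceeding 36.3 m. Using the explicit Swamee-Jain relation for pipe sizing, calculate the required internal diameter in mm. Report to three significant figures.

D ≈ 340 mm

Swamee-Jain (Type III): D = 0.66·[ε^1.25·(LQ²/(gh_f))^4.75 + ν·Q^9.4·(L/(gh_f))^5.2]^0.04
LQ²/(gh_f) = 0.4715; L/(gh_f) = 4.437
Term 1 = ε^1.25·(…)^4.75 = 1.48×10^-9; Term 2 = ν·Q^9.4·(…)^5.2 = 6.15×10^-8
D = 0.66·(1.48×10^-9 + 6.15×10^-8)^0.04 = 0.3400 m = 340 mm
Check: V = 3.59 m/s, Re = 1.22×10^6, f = 0.01135, h_f = 34.7 m ≈ 36.3 m ✓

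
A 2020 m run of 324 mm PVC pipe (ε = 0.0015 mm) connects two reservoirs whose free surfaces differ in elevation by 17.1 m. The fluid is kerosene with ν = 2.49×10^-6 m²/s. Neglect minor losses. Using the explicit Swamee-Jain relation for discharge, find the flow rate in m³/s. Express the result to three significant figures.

Swamee-Jain (Type II): Q = -0.965·√(gD⁵h_f/L)·ln[ε/(3.7D) + √(3.17ν²L/(gD³h_f))]
√(gD⁵h_f/L) = √(9.81·0.324⁵·17.1/2020) = 0.01722
ε/(3.7D) = 1.25×10^-6; √(3.17ν²L/(gD³h_f)) = 8.34×10^-5
Q = -0.965·0.01722·ln(8.467×10^-5) = 0.1558 m³/s
Check: V = 1.89 m/s, Re = 2.46×10^5, f = 0.01497, h_f = 17.0 m ≈ 17.1 m ✓

Q ≈ 0.156 m³/s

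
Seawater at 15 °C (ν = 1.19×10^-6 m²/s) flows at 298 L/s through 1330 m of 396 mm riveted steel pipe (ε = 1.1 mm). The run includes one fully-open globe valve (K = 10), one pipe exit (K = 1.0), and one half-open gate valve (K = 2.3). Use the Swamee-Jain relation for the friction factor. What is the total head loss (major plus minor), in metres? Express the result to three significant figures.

V = 4Q/(πD²) = 2.420 m/s; V²/2g = 0.2984 m
Re = 8.05×10^5, ε/D = 0.00278 → f = 0.02587 (Swamee-Jain)
Major: h_f = f(L/D)·V²/2g = 0.02587·3359·0.2984 = 25.92 m
Minor: ΣK = 13.3; h_m = ΣK·V²/2g = 3.968 m
Total H_L = 25.92 + 3.968 = 29.89 m

H_L ≈ 29.9 m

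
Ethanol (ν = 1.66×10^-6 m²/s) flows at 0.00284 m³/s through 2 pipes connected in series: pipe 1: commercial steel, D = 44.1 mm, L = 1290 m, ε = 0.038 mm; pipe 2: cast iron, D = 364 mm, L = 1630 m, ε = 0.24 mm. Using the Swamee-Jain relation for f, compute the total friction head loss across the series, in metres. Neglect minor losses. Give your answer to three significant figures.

Pipe 1: V = 1.859 m/s, Re = 4.94×10^4, ε/D = 8.62×10^-4, f = 0.02381, h_1 = f(L/D)V²/2g = 122.7 m
Pipe 2: V = 0.02729 m/s, Re = 5980, ε/D = 6.59×10^-4, f = 0.03676, h_2 = f(L/D)V²/2g = 0.006249 m
Series → Q common, losses add: H = Σh = 122.7 m

H ≈ 123 m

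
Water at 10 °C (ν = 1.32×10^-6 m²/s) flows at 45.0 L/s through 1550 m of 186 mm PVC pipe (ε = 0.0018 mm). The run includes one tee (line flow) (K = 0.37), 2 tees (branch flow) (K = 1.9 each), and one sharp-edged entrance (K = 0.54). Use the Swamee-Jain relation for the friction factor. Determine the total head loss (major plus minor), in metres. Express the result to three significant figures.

V = 4Q/(πD²) = 1.656 m/s; V²/2g = 0.1398 m
Re = 2.33×10^5, ε/D = 9.68×10^-6 → f = 0.01517 (Swamee-Jain)
Major: h_f = f(L/D)·V²/2g = 0.01517·8333·0.1398 = 17.68 m
Minor: ΣK = 4.71; h_m = ΣK·V²/2g = 0.6584 m
Total H_L = 17.68 + 0.6584 = 18.33 m

H_L ≈ 18.3 m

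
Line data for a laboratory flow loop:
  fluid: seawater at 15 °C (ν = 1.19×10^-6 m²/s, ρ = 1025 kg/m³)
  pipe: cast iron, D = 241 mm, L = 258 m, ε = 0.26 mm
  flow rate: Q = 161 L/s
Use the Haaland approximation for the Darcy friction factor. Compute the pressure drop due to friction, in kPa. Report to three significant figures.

Δp ≈ 139 kPa

V = 4Q/(πD²) = 4·0.161/(π·0.241²) = 3.529 m/s
Re = VD/ν = 3.529·0.241/1.19×10^-6 = 7.15×10^5 → turbulent
ε/D = 0.26/241 = 0.00108
Haaland: f = 0.02039
h_f = f(L/D)V²/(2g) = 0.02039·(258/0.241)·3.529²/(2·9.81) = 13.86 m
Δp = ρg·h_f = 1025·9.81·13.86 = 139.4 kPa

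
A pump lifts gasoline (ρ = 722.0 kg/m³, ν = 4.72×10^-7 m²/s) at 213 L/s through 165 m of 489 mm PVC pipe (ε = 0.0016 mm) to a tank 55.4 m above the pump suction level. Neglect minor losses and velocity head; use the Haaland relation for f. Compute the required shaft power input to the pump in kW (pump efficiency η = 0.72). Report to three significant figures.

P_shaft ≈ 117 kW

V = 4Q/(πD²) = 1.134 m/s; Re = 1.18×10^6; ε/D = 3.27×10^-6; f = 0.01134
h_f = f(L/D)V²/2g = 0.2508 m
Total head H = z + h_f = 55.4 + 0.2508 = 55.65 m
P_hyd = ρgQH = 722.0·9.81·0.213·55.65 = 83.96 kW
P_shaft = P_hyd/η = 83.96/0.72 = 116.6 kW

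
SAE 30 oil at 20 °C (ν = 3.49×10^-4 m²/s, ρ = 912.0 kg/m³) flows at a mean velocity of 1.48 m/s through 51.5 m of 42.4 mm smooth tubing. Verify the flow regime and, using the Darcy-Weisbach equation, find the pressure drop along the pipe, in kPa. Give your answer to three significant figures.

Re = VD/ν = 1.48·0.04240/3.49×10^-4 = 180 → laminar (Re < 2300)
f = 64/Re = 0.3559
h_f = f(L/D)V²/(2g) = 0.3559·(51.5/0.04240)·1.48²/(2·9.81) = 48.27 m
Δp = ρg·h_f = 912.0·9.81·48.27 = 431.8 kPa

Δp ≈ 432 kPa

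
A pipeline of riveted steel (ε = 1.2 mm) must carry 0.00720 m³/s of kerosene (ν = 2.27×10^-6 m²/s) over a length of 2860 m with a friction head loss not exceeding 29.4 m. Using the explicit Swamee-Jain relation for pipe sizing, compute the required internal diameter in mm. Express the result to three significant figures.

Swamee-Jain (Type III): D = 0.66·[ε^1.25·(LQ²/(gh_f))^4.75 + ν·Q^9.4·(L/(gh_f))^5.2]^0.04
LQ²/(gh_f) = 5.141×10^-4; L/(gh_f) = 9.916
Term 1 = ε^1.25·(…)^4.75 = 5.32×10^-20; Term 2 = ν·Q^9.4·(…)^5.2 = 2.49×10^-21
D = 0.66·(5.32×10^-20 + 2.49×10^-21)^0.04 = 0.1120 m = 112 mm
Check: V = 0.730 m/s, Re = 3.60×10^4, f = 0.04081, h_f = 28.3 m ≈ 29.4 m ✓

D ≈ 112 mm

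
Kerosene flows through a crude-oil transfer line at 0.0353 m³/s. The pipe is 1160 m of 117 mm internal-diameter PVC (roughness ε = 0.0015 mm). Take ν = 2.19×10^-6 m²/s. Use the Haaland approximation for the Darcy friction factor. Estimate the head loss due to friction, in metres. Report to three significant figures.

V = 4Q/(πD²) = 4·0.0353/(π·0.117²) = 3.283 m/s
Re = VD/ν = 3.283·0.117/2.19×10^-6 = 1.75×10^5 → turbulent
ε/D = 0.0015/117 = 1.28×10^-5
Haaland: f = 0.01597
h_f = f(L/D)V²/(2g) = 0.01597·(1160/0.117)·3.283²/(2·9.81) = 87.02 m

h_f ≈ 87.0 m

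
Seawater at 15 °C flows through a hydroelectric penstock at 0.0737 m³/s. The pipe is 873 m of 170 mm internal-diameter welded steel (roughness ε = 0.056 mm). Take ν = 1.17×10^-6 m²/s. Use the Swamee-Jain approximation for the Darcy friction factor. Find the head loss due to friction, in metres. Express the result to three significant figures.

V = 4Q/(πD²) = 4·0.0737/(π·0.170²) = 3.247 m/s
Re = VD/ν = 3.247·0.170/1.17×10^-6 = 4.72×10^5 → turbulent
ε/D = 0.056/170 = 3.29×10^-4
Swamee-Jain: f = 0.01667
h_f = f(L/D)V²/(2g) = 0.01667·(873/0.170)·3.247²/(2·9.81) = 45.99 m

h_f ≈ 46.0 m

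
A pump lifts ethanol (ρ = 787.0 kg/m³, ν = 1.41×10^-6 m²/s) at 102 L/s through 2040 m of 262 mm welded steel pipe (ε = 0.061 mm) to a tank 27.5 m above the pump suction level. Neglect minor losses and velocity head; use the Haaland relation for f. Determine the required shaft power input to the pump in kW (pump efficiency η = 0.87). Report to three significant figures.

P_shaft ≈ 45.5 kW

V = 4Q/(πD²) = 1.892 m/s; Re = 3.52×10^5; ε/D = 2.33×10^-4; f = 0.01606
h_f = f(L/D)V²/2g = 22.82 m
Total head H = z + h_f = 27.5 + 22.82 = 50.32 m
P_hyd = ρgQH = 787.0·9.81·0.102·50.32 = 39.62 kW
P_shaft = P_hyd/η = 39.62/0.87 = 45.54 kW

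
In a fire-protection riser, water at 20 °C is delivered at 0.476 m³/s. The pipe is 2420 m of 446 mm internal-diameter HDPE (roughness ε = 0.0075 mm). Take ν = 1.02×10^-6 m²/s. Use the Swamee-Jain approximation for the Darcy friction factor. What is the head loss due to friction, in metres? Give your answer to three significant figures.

V = 4Q/(πD²) = 4·0.476/(π·0.446²) = 3.047 m/s
Re = VD/ν = 3.047·0.446/1.02×10^-6 = 1.33×10^6 → turbulent
ε/D = 0.0075/446 = 1.68×10^-5
Swamee-Jain: f = 0.01154
h_f = f(L/D)V²/(2g) = 0.01154·(2420/0.446)·3.047²/(2·9.81) = 29.64 m

h_f ≈ 29.6 m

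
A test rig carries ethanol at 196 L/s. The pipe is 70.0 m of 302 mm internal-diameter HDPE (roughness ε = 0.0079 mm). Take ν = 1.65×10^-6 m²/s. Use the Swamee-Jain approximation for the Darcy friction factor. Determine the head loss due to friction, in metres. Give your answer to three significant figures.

V = 4Q/(πD²) = 4·0.196/(π·0.302²) = 2.736 m/s
Re = VD/ν = 2.736·0.302/1.65×10^-6 = 5.01×10^5 → turbulent
ε/D = 0.0079/302 = 2.62×10^-5
Swamee-Jain: f = 0.01350
h_f = f(L/D)V²/(2g) = 0.01350·(70.0/0.302)·2.736²/(2·9.81) = 1.194 m

h_f ≈ 1.19 m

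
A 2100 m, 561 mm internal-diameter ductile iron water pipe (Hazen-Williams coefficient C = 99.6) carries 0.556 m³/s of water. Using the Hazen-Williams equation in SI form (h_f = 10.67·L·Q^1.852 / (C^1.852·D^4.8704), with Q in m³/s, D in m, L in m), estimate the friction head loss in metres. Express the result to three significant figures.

h_f = 10.67·2100·0.556^1.852 / (99.6^1.852·0.561^4.8704) = 25.13 m

h_f ≈ 25.1 m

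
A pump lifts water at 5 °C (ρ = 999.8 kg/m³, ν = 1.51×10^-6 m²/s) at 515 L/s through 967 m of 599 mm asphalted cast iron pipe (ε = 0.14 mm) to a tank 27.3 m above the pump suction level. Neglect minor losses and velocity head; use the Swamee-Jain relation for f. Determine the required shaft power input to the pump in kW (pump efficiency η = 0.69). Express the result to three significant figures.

V = 4Q/(πD²) = 1.828 m/s; Re = 7.25×10^5; ε/D = 2.34×10^-4; f = 0.01541
h_f = f(L/D)V²/2g = 4.234 m
Total head H = z + h_f = 27.3 + 4.234 = 31.53 m
P_hyd = ρgQH = 999.8·9.81·0.515·31.53 = 159.3 kW
P_shaft = P_hyd/η = 159.3/0.69 = 230.8 kW

P_shaft ≈ 231 kW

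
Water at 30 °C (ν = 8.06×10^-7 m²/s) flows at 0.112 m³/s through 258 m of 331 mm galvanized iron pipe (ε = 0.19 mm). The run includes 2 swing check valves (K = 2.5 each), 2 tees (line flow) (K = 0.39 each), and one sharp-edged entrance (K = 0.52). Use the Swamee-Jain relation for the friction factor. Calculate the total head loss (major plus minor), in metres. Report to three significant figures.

V = 4Q/(πD²) = 1.302 m/s; V²/2g = 0.08635 m
Re = 5.35×10^5, ε/D = 5.74×10^-4 → f = 0.01817 (Swamee-Jain)
Major: h_f = f(L/D)·V²/2g = 0.01817·779.5·0.08635 = 1.223 m
Minor: ΣK = 6.30; h_m = ΣK·V²/2g = 0.5440 m
Total H_L = 1.223 + 0.5440 = 1.767 m

H_L ≈ 1.77 m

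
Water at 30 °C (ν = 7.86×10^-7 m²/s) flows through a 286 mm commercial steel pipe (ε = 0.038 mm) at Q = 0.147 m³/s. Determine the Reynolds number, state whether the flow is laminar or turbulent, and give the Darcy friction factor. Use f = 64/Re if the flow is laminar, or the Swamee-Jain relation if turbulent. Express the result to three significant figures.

V = 4Q/(πD²) = 2.288 m/s
Re = VD/ν = 2.288·0.286/7.86×10^-7 = 8.33×10^5
Re > 4000 → turbulent; ε/D = 1.33×10^-4
Swamee-Jain: f = 0.01416

Re ≈ 8.33×10^5; turbulent; f ≈ 0.0142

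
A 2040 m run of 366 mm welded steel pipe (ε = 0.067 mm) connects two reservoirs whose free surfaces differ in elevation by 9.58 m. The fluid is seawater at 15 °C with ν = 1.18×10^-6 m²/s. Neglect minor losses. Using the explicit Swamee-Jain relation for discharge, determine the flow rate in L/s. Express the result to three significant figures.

Swamee-Jain (Type II): Q = -0.965·√(gD⁵h_f/L)·ln[ε/(3.7D) + √(3.17ν²L/(gD³h_f))]
√(gD⁵h_f/L) = √(9.81·0.366⁵·9.58/2040) = 0.01739
ε/(3.7D) = 4.95×10^-5; √(3.17ν²L/(gD³h_f)) = 4.42×10^-5
Q = -0.965·0.01739·ln(9.368×10^-5) = 0.1557 m³/s
Check: V = 1.48 m/s, Re = 4.59×10^5, f = 0.01547, h_f = 9.63 m ≈ 9.58 m ✓

Q ≈ 156 L/s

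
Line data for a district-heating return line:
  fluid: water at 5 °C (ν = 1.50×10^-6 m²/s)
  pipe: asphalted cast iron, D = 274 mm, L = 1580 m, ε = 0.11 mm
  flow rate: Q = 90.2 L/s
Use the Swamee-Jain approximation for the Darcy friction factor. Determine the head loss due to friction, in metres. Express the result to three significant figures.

V = 4Q/(πD²) = 4·0.0902/(π·0.274²) = 1.530 m/s
Re = VD/ν = 1.530·0.274/1.50×10^-6 = 2.79×10^5 → turbulent
ε/D = 0.11/274 = 4.01×10^-4
Swamee-Jain: f = 0.01784
h_f = f(L/D)V²/(2g) = 0.01784·(1580/0.274)·1.530²/(2·9.81) = 12.27 m

h_f ≈ 12.3 m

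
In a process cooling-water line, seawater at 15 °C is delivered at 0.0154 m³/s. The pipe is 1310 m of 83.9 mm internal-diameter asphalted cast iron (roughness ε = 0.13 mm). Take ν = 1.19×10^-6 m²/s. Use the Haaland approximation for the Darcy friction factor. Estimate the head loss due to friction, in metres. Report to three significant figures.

V = 4Q/(πD²) = 4·0.0154/(π·0.0839²) = 2.786 m/s
Re = VD/ν = 2.786·0.0839/1.19×10^-6 = 1.96×10^5 → turbulent
ε/D = 0.13/83.9 = 0.00155
Haaland: f = 0.02290
h_f = f(L/D)V²/(2g) = 0.02290·(1310/0.0839)·2.786²/(2·9.81) = 141.4 m

h_f ≈ 141 m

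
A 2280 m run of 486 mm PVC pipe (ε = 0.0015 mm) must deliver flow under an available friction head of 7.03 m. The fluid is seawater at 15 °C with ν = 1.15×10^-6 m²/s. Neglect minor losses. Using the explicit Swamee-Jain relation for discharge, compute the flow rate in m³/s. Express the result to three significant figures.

Swamee-Jain (Type II): Q = -0.965·√(gD⁵h_f/L)·ln[ε/(3.7D) + √(3.17ν²L/(gD³h_f))]
√(gD⁵h_f/L) = √(9.81·0.486⁵·7.03/2280) = 0.02864
ε/(3.7D) = 8.34×10^-7; √(3.17ν²L/(gD³h_f)) = 3.47×10^-5
Q = -0.965·0.02864·ln(3.558×10^-5) = 0.2831 m³/s
Check: V = 1.53 m/s, Re = 6.45×10^5, f = 0.01257, h_f = 7.00 m ≈ 7.03 m ✓

Q ≈ 0.283 m³/s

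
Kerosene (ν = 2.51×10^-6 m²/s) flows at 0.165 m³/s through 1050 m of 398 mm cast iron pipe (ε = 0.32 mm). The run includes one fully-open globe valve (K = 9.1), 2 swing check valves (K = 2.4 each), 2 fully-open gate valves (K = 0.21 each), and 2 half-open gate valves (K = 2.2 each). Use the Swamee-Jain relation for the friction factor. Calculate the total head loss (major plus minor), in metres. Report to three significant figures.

H_L ≈ 6.48 m

V = 4Q/(πD²) = 1.326 m/s; V²/2g = 0.08965 m
Re = 2.10×10^5, ε/D = 8.04×10^-4 → f = 0.02031 (Swamee-Jain)
Major: h_f = f(L/D)·V²/2g = 0.02031·2638·0.08965 = 4.804 m
Minor: ΣK = 18.7; h_m = ΣK·V²/2g = 1.678 m
Total H_L = 4.804 + 1.678 = 6.482 m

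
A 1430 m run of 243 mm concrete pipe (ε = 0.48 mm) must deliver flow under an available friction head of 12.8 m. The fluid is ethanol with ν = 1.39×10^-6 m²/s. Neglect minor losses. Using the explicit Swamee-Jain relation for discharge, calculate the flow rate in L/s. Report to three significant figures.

Swamee-Jain (Type II): Q = -0.965·√(gD⁵h_f/L)·ln[ε/(3.7D) + √(3.17ν²L/(gD³h_f))]
√(gD⁵h_f/L) = √(9.81·0.243⁵·12.8/1430) = 0.008626
ε/(3.7D) = 5.34×10^-4; √(3.17ν²L/(gD³h_f)) = 6.97×10^-5
Q = -0.965·0.008626·ln(6.036×10^-4) = 0.06170 m³/s
Check: V = 1.33 m/s, Re = 2.33×10^5, f = 0.02429, h_f = 12.9 m ≈ 12.8 m ✓

Q ≈ 61.7 L/s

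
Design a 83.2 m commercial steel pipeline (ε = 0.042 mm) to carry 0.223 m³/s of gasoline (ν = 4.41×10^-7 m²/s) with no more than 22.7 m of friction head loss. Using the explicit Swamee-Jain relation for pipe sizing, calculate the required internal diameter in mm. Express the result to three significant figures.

D ≈ 188 mm

Swamee-Jain (Type III): D = 0.66·[ε^1.25·(LQ²/(gh_f))^4.75 + ν·Q^9.4·(L/(gh_f))^5.2]^0.04
LQ²/(gh_f) = 0.01858; L/(gh_f) = 0.3736
Term 1 = ε^1.25·(…)^4.75 = 2.03×10^-14; Term 2 = ν·Q^9.4·(…)^5.2 = 1.97×10^-15
D = 0.66·(2.03×10^-14 + 1.97×10^-15)^0.04 = 0.1877 m = 188 mm
Check: V = 8.06 m/s, Re = 3.43×10^6, f = 0.01439, h_f = 21.1 m ≈ 22.7 m ✓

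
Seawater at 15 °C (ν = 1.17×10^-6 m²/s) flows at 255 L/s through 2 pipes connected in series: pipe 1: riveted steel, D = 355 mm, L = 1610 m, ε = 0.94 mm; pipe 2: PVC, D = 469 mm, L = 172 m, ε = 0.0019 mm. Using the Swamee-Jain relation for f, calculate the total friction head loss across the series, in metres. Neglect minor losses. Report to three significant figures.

Pipe 1: V = 2.576 m/s, Re = 7.82×10^5, ε/D = 0.00265, f = 0.02555, h_1 = f(L/D)V²/2g = 39.19 m
Pipe 2: V = 1.476 m/s, Re = 5.92×10^5, ε/D = 4.05×10^-6, f = 0.01278, h_2 = f(L/D)V²/2g = 0.5204 m
Series → Q common, losses add: H = Σh = 39.71 m

H ≈ 39.7 m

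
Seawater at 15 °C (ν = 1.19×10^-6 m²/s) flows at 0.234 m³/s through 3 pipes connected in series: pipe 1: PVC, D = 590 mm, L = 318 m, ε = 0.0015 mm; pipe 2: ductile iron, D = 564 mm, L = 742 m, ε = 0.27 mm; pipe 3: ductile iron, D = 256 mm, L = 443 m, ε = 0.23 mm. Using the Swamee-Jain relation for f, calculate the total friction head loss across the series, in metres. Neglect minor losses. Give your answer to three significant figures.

H ≈ 37.0 m

Pipe 1: V = 0.8559 m/s, Re = 4.24×10^5, ε/D = 2.54×10^-6, f = 0.01352, h_1 = f(L/D)V²/2g = 0.2721 m
Pipe 2: V = 0.9366 m/s, Re = 4.44×10^5, ε/D = 4.79×10^-4, f = 0.01776, h_2 = f(L/D)V²/2g = 1.044 m
Pipe 3: V = 4.546 m/s, Re = 9.78×10^5, ε/D = 8.98×10^-4, f = 0.01956, h_3 = f(L/D)V²/2g = 35.66 m
Series → Q common, losses add: H = Σh = 36.98 m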